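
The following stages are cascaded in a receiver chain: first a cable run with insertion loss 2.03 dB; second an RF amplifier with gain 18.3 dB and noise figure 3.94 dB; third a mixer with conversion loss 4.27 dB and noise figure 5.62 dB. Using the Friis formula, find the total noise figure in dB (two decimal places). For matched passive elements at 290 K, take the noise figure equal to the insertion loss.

Convert to linear (a loss of L dB is a gain of −L dB): F_i = 10^(NF_i/10), G_i = 10^(G_i,dB/10)
  Stage 1: F_1 = 10^(2.03/10) = 1.596, G_1 = 10^(−2.03/10) = 0.6266
  Stage 2: F_2 = 10^(3.94/10) = 2.477, G_2 = 10^(18.3/10) = 67.61
  Stage 3: F_3 = 10^(5.62/10) = 3.648, G_3 = 10^(−4.27/10) = 0.3741
Friis cascade:
  F = 1.596 + (2.477 − 1)/0.6266 + (3.648 − 1)/42.36 = 4.016
NF = 10 log₁₀(4.016) = 6.04 dB

6.04 dB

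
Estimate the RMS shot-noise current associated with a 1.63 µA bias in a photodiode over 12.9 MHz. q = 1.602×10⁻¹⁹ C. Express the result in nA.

2.60 nA

I_n = √(2qI·B)
2qI·B = 2 × 1.602×10⁻¹⁹ × 1.63×10⁻⁶ × 1.29×10⁷ = 6.74×10⁻¹⁸ A²
I_n = √(6.74×10⁻¹⁸) = 2.60×10⁻⁹ A = 2.60 nA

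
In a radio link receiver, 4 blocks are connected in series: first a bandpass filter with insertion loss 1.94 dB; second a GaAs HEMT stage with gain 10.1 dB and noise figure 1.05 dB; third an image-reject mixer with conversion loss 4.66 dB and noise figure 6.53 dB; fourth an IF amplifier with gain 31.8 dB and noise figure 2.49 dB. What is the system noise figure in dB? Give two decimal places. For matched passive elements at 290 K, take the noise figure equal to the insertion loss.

Convert to linear (a loss of L dB is a gain of −L dB): F_i = 10^(NF_i/10), G_i = 10^(G_i,dB/10)
  Stage 1: F_1 = 10^(1.94/10) = 1.563, G_1 = 10^(−1.94/10) = 0.6397
  Stage 2: F_2 = 10^(1.05/10) = 1.274, G_2 = 10^(10.1/10) = 10.23
  Stage 3: F_3 = 10^(6.53/10) = 4.498, G_3 = 10^(−4.66/10) = 0.3420
  Stage 4: F_4 = 10^(2.49/10) = 1.774, G_4 = 10^(31.8/10) = 1514
Friis cascade:
  F = 1.563 + (1.274 − 1)/0.6397 + (4.498 − 1)/6.546 + (1.774 − 1)/2.239 = 2.871
NF = 10 log₁₀(2.871) = 4.58 dB

4.58 dB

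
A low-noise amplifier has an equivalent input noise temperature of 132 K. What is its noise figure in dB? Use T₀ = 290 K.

1.63 dB

F = 1 + T_e/T₀ = 1 + 132/290 = 1.45517
NF = 10 log₁₀(1.45517) = 1.63 dB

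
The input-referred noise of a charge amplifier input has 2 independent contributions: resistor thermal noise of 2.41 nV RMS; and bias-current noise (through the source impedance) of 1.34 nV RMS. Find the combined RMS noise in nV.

Uncorrelated sources add in power (mean-square): V_tot = √(ΣV_i²)
V_tot = √[(2.41×10⁻⁹)² + (1.34×10⁻⁹)²] = 2.76×10⁻⁹ V = 2.76 nV

2.76 nV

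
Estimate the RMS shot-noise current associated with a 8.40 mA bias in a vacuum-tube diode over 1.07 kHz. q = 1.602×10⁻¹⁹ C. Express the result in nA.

1.70 nA

I_n = √(2qI·B)
2qI·B = 2 × 1.602×10⁻¹⁹ × 8.40×10⁻³ × 1.07×10³ = 2.88×10⁻¹⁸ A²
I_n = √(2.88×10⁻¹⁸) = 1.70×10⁻⁹ A = 1.70 nA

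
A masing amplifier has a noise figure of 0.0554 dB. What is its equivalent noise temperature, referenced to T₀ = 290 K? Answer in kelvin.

F = 10^(0.0554/10) = 1.01284
T_e = (F − 1)·T₀ = (1.01284 − 1) × 290 = 3.72 K

3.72 K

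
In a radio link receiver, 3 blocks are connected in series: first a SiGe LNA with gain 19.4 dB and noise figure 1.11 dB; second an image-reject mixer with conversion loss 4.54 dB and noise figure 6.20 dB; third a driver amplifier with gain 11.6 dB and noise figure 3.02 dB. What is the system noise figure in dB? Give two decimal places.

Convert to linear (a loss of L dB is a gain of −L dB): F_i = 10^(NF_i/10), G_i = 10^(G_i,dB/10)
  Stage 1: F_1 = 10^(1.11/10) = 1.291, G_1 = 10^(19.4/10) = 87.10
  Stage 2: F_2 = 10^(6.20/10) = 4.169, G_2 = 10^(−4.54/10) = 0.3516
  Stage 3: F_3 = 10^(3.02/10) = 2.004, G_3 = 10^(11.6/10) = 14.45
Friis cascade:
  F = 1.291 + (4.169 − 1)/87.10 + (2.004 − 1)/30.62 = 1.360
NF = 10 log₁₀(1.360) = 1.34 dB

1.34 dB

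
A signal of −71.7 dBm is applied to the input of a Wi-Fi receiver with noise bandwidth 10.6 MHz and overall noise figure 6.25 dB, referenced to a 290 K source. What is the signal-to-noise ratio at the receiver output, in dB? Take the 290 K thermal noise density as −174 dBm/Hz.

Noise floor: N = −174 + 10 log₁₀(B) + NF
10 log₁₀(1.06×10⁷) = 70.25 dB
N = −174 + 70.25 + 6.25 = −97.50 dBm
SNR = P_sig − N = −71.7 − (−97.50) = 25.80 dB → 25.8 dB

25.8 dB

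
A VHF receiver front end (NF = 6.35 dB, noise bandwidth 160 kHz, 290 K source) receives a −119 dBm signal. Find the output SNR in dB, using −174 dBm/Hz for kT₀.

−3.4 dB

Noise floor: N = −174 + 10 log₁₀(B) + NF
10 log₁₀(1.60×10⁵) = 52.04 dB
N = −174 + 52.04 + 6.35 = −115.61 dBm
SNR = P_sig − N = −119 − (−115.61) = −3.39 dB → −3.4 dB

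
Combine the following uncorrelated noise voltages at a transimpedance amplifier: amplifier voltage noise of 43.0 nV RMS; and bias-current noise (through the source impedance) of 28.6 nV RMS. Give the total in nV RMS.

Uncorrelated sources add in power (mean-square): V_tot = √(ΣV_i²)
V_tot = √[(4.30×10⁻⁸)² + (2.86×10⁻⁸)²] = 5.16×10⁻⁸ V = 51.6 nV

51.6 nV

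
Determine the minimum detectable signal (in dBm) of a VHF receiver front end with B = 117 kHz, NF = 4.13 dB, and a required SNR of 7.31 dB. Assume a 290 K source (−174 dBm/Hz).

−111.9 dBm

Sensitivity = −174 + 10 log₁₀(B) + NF + SNR_min
= −174 + 50.68 + 4.13 + 7.31
= −111.88 dBm → −111.9 dBm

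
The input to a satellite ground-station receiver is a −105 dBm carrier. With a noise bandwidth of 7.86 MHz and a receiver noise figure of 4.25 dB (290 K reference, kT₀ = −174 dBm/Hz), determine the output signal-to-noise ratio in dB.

Noise floor: N = −174 + 10 log₁₀(B) + NF
10 log₁₀(7.86×10⁶) = 68.95 dB
N = −174 + 68.95 + 4.25 = −100.80 dBm
SNR = P_sig − N = −105 − (−100.80) = −4.20 dB → −4.2 dB

−4.2 dB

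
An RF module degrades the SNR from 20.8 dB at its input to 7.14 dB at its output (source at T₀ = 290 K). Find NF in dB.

NF (dB) = SNR_in(dB) − SNR_out(dB) when the source is at T₀
NF = 20.8 − 7.14 = 13.66 dB

13.66 dB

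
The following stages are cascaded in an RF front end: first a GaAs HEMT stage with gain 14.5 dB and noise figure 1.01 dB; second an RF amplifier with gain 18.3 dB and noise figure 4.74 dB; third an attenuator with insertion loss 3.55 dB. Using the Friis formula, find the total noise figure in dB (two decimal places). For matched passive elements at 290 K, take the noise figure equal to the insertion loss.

1.25 dB

Convert to linear (a loss of L dB is a gain of −L dB): F_i = 10^(NF_i/10), G_i = 10^(G_i,dB/10)
  Stage 1: F_1 = 10^(1.01/10) = 1.262, G_1 = 10^(14.5/10) = 28.18
  Stage 2: F_2 = 10^(4.74/10) = 2.979, G_2 = 10^(18.3/10) = 67.61
  Stage 3: F_3 = 10^(3.55/10) = 2.265, G_3 = 10^(−3.55/10) = 0.4416
Friis cascade:
  F = 1.262 + (2.979 − 1)/28.18 + (2.265 − 1)/1905 = 1.333
NF = 10 log₁₀(1.333) = 1.25 dB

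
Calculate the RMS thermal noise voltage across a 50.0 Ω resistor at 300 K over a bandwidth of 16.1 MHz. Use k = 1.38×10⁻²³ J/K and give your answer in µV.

V_n = √(4kTRB)
4kTRB = 4 × 1.38×10⁻²³ × 300 × 5.00×10¹ × 1.61×10⁷ = 1.33×10⁻¹¹ V²
V_n = √(1.33×10⁻¹¹) = 3.65×10⁻⁶ V = 3.65 µV

3.65 µV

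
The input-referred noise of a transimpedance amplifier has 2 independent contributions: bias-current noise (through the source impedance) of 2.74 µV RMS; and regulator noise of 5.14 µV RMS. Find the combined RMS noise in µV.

5.82 µV

Uncorrelated sources add in power (mean-square): V_tot = √(ΣV_i²)
V_tot = √[(2.74×10⁻⁶)² + (5.14×10⁻⁶)²] = 5.82×10⁻⁶ V = 5.82 µV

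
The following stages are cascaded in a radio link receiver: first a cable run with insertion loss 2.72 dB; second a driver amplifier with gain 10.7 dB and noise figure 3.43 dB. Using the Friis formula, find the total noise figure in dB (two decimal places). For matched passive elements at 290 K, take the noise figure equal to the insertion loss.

Convert to linear (a loss of L dB is a gain of −L dB): F_i = 10^(NF_i/10), G_i = 10^(G_i,dB/10)
  Stage 1: F_1 = 10^(2.72/10) = 1.871, G_1 = 10^(−2.72/10) = 0.5346
  Stage 2: F_2 = 10^(3.43/10) = 2.203, G_2 = 10^(10.7/10) = 11.75
Friis cascade:
  F = 1.871 + (2.203 − 1)/0.5346 = 4.121
NF = 10 log₁₀(4.121) = 6.15 dB

6.15 dB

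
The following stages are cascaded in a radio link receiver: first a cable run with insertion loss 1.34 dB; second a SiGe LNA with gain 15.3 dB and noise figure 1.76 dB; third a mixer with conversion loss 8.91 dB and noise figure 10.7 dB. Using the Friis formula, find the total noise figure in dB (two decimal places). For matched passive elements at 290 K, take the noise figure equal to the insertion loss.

Convert to linear (a loss of L dB is a gain of −L dB): F_i = 10^(NF_i/10), G_i = 10^(G_i,dB/10)
  Stage 1: F_1 = 10^(1.34/10) = 1.361, G_1 = 10^(−1.34/10) = 0.7345
  Stage 2: F_2 = 10^(1.76/10) = 1.500, G_2 = 10^(15.3/10) = 33.88
  Stage 3: F_3 = 10^(10.7/10) = 11.75, G_3 = 10^(−8.91/10) = 0.1285
Friis cascade:
  F = 1.361 + (1.500 − 1)/0.7345 + (11.75 − 1)/24.89 = 2.474
NF = 10 log₁₀(2.474) = 3.93 dB

3.93 dB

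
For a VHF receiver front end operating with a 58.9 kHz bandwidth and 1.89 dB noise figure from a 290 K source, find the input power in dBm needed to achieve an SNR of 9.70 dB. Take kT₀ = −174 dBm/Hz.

−114.7 dBm

Sensitivity = −174 + 10 log₁₀(B) + NF + SNR_min
= −174 + 47.7 + 1.89 + 9.70
= −114.71 dBm → −114.7 dBm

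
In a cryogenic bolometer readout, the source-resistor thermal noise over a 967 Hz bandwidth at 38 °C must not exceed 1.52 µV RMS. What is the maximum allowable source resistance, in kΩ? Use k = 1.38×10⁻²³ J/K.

139 kΩ

T = 38 °C + 273.15 = 311.15 K
Johnson–Nyquist: V_n = √(4kTRB) ⇒ R = V_n² / (4kTB)
4kTB = 4 × 1.38×10⁻²³ × 311.15 × 9.67×10² = 1.66×10⁻¹⁷
R = (1.52×10⁻⁶)² / 1.66×10⁻¹⁷ = 1.39×10⁵ Ω = 139 kΩ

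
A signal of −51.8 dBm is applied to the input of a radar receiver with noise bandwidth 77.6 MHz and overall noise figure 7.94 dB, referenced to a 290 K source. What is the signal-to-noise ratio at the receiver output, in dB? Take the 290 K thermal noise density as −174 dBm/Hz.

35.4 dB

Noise floor: N = −174 + 10 log₁₀(B) + NF
10 log₁₀(7.76×10⁷) = 78.9 dB
N = −174 + 78.9 + 7.94 = −87.16 dBm
SNR = P_sig − N = −51.8 − (−87.16) = 35.36 dB → 35.4 dB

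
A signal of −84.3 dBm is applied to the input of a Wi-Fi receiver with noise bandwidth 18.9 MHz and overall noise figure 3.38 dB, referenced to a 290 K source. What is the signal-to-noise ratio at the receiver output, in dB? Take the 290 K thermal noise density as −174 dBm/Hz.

13.6 dB

Noise floor: N = −174 + 10 log₁₀(B) + NF
10 log₁₀(1.89×10⁷) = 72.76 dB
N = −174 + 72.76 + 3.38 = −97.86 dBm
SNR = P_sig − N = −84.3 − (−97.86) = 13.56 dB → 13.6 dB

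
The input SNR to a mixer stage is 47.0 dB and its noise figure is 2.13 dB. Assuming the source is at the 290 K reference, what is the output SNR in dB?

44.87 dB

By definition F = SNR_in/SNR_out, so in dB: SNR_out = SNR_in − NF
SNR_out = 47.0 − 2.13 = 44.87 dB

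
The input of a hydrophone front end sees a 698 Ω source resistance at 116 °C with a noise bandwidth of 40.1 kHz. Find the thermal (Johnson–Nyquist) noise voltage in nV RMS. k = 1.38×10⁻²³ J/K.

775 nV

T = 116 °C + 273.15 = 389.15 K
V_n = √(4kTRB)
4kTRB = 4 × 1.38×10⁻²³ × 389.15 × 6.98×10² × 4.01×10⁴ = 6.01×10⁻¹³ V²
V_n = √(6.01×10⁻¹³) = 7.75×10⁻⁷ V = 775 nV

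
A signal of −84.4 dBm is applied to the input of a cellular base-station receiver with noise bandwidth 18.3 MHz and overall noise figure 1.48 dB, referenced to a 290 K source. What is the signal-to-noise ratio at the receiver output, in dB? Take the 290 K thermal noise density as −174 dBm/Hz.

Noise floor: N = −174 + 10 log₁₀(B) + NF
10 log₁₀(1.83×10⁷) = 72.62 dB
N = −174 + 72.62 + 1.48 = −99.90 dBm
SNR = P_sig − N = −84.4 − (−99.90) = 15.50 dB → 15.5 dB

15.5 dB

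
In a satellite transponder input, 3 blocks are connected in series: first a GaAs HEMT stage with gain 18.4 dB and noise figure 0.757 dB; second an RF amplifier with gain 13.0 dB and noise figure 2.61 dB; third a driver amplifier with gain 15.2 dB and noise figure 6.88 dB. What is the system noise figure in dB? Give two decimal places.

0.81 dB

Convert to linear (a loss of L dB is a gain of −L dB): F_i = 10^(NF_i/10), G_i = 10^(G_i,dB/10)
  Stage 1: F_1 = 10^(0.757/10) = 1.190, G_1 = 10^(18.4/10) = 69.18
  Stage 2: F_2 = 10^(2.61/10) = 1.824, G_2 = 10^(13.0/10) = 19.95
  Stage 3: F_3 = 10^(6.88/10) = 4.875, G_3 = 10^(15.2/10) = 33.11
Friis cascade:
  F = 1.190 + (1.824 − 1)/69.18 + (4.875 − 1)/1380 = 1.205
NF = 10 log₁₀(1.205) = 0.81 dB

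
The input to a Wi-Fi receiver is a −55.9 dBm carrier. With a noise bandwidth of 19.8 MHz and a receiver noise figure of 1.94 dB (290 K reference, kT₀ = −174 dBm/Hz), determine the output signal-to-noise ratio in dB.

Noise floor: N = −174 + 10 log₁₀(B) + NF
10 log₁₀(1.98×10⁷) = 72.97 dB
N = −174 + 72.97 + 1.94 = −99.09 dBm
SNR = P_sig − N = −55.9 − (−99.09) = 43.19 dB → 43.2 dB

43.2 dB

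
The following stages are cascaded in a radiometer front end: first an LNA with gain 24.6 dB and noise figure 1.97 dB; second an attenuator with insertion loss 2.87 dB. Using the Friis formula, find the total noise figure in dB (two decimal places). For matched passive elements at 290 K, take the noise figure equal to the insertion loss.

Convert to linear (a loss of L dB is a gain of −L dB): F_i = 10^(NF_i/10), G_i = 10^(G_i,dB/10)
  Stage 1: F_1 = 10^(1.97/10) = 1.574, G_1 = 10^(24.6/10) = 288.4
  Stage 2: F_2 = 10^(2.87/10) = 1.936, G_2 = 10^(−2.87/10) = 0.5164
Friis cascade:
  F = 1.574 + (1.936 − 1)/288.4 = 1.577
NF = 10 log₁₀(1.577) = 1.98 dB

1.98 dB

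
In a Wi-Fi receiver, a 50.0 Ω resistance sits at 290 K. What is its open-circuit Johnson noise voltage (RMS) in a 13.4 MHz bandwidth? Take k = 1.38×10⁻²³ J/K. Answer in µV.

3.27 µV

V_n = √(4kTRB)
4kTRB = 4 × 1.38×10⁻²³ × 290 × 5.00×10¹ × 1.34×10⁷ = 1.07×10⁻¹¹ V²
V_n = √(1.07×10⁻¹¹) = 3.27×10⁻⁶ V = 3.27 µV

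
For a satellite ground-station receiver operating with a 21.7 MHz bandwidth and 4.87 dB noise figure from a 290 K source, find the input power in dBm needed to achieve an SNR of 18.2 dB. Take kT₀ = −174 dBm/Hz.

Sensitivity = −174 + 10 log₁₀(B) + NF + SNR_min
= −174 + 73.36 + 4.87 + 18.2
= −77.57 dBm → −77.6 dBm

−77.6 dBm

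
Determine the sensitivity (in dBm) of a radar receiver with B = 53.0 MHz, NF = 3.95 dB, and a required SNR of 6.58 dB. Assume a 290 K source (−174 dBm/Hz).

−86.2 dBm

Sensitivity = −174 + 10 log₁₀(B) + NF + SNR_min
= −174 + 77.24 + 3.95 + 6.58
= −86.23 dBm → −86.2 dBm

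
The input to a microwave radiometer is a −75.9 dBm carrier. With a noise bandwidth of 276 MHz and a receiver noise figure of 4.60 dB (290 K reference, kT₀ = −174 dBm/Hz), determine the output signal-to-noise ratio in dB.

9.1 dB

Noise floor: N = −174 + 10 log₁₀(B) + NF
10 log₁₀(2.76×10⁸) = 84.41 dB
N = −174 + 84.41 + 4.60 = −84.99 dBm
SNR = P_sig − N = −75.9 − (−84.99) = 9.09 dB → 9.1 dB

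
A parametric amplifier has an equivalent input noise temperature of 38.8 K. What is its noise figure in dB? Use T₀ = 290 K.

0.545 dB

F = 1 + T_e/T₀ = 1 + 38.8/290 = 1.13379
NF = 10 log₁₀(1.13379) = 0.545 dB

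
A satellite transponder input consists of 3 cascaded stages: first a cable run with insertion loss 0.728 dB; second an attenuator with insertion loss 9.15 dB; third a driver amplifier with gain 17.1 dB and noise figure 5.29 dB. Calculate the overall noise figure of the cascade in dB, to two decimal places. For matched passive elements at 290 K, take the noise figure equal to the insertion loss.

Convert to linear (a loss of L dB is a gain of −L dB): F_i = 10^(NF_i/10), G_i = 10^(G_i,dB/10)
  Stage 1: F_1 = 10^(0.728/10) = 1.182, G_1 = 10^(−0.728/10) = 0.8457
  Stage 2: F_2 = 10^(9.15/10) = 8.222, G_2 = 10^(−9.15/10) = 0.1216
  Stage 3: F_3 = 10^(5.29/10) = 3.381, G_3 = 10^(17.1/10) = 51.29
Friis cascade:
  F = 1.182 + (8.222 − 1)/0.8457 + (3.381 − 1)/0.1028 = 32.87
NF = 10 log₁₀(32.87) = 15.17 dB

15.17 dB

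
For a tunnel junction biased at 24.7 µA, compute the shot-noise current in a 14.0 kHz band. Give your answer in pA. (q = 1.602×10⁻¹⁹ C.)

I_n = √(2qI·B)
2qI·B = 2 × 1.602×10⁻¹⁹ × 2.47×10⁻⁵ × 1.40×10⁴ = 1.11×10⁻¹⁹ A²
I_n = √(1.11×10⁻¹⁹) = 3.33×10⁻¹⁰ A = 333 pA

333 pA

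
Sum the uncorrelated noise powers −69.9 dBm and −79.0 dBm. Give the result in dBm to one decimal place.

Convert to linear, add, convert back:
P₁ = 1.02×10⁻¹⁰ W, P₂ = 1.26×10⁻¹¹ W
P_tot = 1.15×10⁻¹⁰ W → 10 log₁₀(P_tot / 10⁻³) = −69.4 dBm

−69.4 dBm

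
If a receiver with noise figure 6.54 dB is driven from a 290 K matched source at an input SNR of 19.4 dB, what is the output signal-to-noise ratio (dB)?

12.86 dB

By definition F = SNR_in/SNR_out, so in dB: SNR_out = SNR_in − NF
SNR_out = 19.4 − 6.54 = 12.86 dB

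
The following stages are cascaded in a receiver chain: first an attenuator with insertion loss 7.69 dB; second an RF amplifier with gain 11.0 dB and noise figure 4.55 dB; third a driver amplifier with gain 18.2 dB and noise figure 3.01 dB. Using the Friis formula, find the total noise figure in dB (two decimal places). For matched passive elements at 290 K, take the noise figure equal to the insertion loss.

12.36 dB

Convert to linear (a loss of L dB is a gain of −L dB): F_i = 10^(NF_i/10), G_i = 10^(G_i,dB/10)
  Stage 1: F_1 = 10^(7.69/10) = 5.875, G_1 = 10^(−7.69/10) = 0.1702
  Stage 2: F_2 = 10^(4.55/10) = 2.851, G_2 = 10^(11.0/10) = 12.59
  Stage 3: F_3 = 10^(3.01/10) = 2.000, G_3 = 10^(18.2/10) = 66.07
Friis cascade:
  F = 5.875 + (2.851 − 1)/0.1702 + (2.000 − 1)/2.143 = 17.22
NF = 10 log₁₀(17.22) = 12.36 dB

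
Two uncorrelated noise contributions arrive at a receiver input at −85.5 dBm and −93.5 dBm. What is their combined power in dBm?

−84.9 dBm

Convert to linear, add, convert back:
P₁ = 2.82×10⁻¹² W, P₂ = 4.47×10⁻¹³ W
P_tot = 3.27×10⁻¹² W → 10 log₁₀(P_tot / 10⁻³) = −84.9 dBm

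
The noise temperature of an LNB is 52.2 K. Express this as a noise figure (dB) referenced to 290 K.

0.719 dB

F = 1 + T_e/T₀ = 1 + 52.2/290 = 1.18
NF = 10 log₁₀(1.18) = 0.719 dB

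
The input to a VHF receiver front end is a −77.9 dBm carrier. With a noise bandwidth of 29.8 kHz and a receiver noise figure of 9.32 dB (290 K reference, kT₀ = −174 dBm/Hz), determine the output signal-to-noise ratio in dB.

Noise floor: N = −174 + 10 log₁₀(B) + NF
10 log₁₀(2.98×10⁴) = 44.74 dB
N = −174 + 44.74 + 9.32 = −119.94 dBm
SNR = P_sig − N = −77.9 − (−119.94) = 42.04 dB → 42.0 dB

42.0 dB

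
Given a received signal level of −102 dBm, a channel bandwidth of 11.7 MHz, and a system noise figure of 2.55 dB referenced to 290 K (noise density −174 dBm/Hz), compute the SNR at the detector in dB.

Noise floor: N = −174 + 10 log₁₀(B) + NF
10 log₁₀(1.17×10⁷) = 70.68 dB
N = −174 + 70.68 + 2.55 = −100.77 dBm
SNR = P_sig − N = −102 − (−100.77) = −1.23 dB → −1.2 dB

−1.2 dB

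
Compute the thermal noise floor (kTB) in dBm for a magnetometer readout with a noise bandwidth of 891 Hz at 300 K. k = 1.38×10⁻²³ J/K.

−144.3 dBm

P_n = kTB = 1.38×10⁻²³ × 300 × 8.91×10² = 3.69×10⁻¹⁸ W
In dBm: 10 log₁₀(3.69×10⁻¹⁸ / 10⁻³) = −144.3 dBm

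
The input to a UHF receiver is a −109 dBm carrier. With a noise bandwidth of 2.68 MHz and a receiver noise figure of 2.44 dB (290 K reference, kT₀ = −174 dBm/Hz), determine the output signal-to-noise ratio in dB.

−1.7 dB

Noise floor: N = −174 + 10 log₁₀(B) + NF
10 log₁₀(2.68×10⁶) = 64.28 dB
N = −174 + 64.28 + 2.44 = −107.28 dBm
SNR = P_sig − N = −109 − (−107.28) = −1.72 dB → −1.7 dB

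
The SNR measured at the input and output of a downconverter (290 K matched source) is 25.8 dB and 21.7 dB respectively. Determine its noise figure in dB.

4.1 dB

NF (dB) = SNR_in(dB) − SNR_out(dB) when the source is at T₀
NF = 25.8 − 21.7 = 4.1 dB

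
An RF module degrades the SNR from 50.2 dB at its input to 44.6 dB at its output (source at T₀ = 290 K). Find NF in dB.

5.6 dB

NF (dB) = SNR_in(dB) − SNR_out(dB) when the source is at T₀
NF = 50.2 − 44.6 = 5.6 dB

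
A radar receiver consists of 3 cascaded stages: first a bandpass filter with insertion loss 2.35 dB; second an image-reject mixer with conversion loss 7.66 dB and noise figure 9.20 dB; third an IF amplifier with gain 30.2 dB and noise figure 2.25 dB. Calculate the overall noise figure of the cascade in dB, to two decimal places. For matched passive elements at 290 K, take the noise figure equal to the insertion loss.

13.24 dB

Convert to linear (a loss of L dB is a gain of −L dB): F_i = 10^(NF_i/10), G_i = 10^(G_i,dB/10)
  Stage 1: F_1 = 10^(2.35/10) = 1.718, G_1 = 10^(−2.35/10) = 0.5821
  Stage 2: F_2 = 10^(9.20/10) = 8.318, G_2 = 10^(−7.66/10) = 0.1714
  Stage 3: F_3 = 10^(2.25/10) = 1.679, G_3 = 10^(30.2/10) = 1047
Friis cascade:
  F = 1.718 + (8.318 − 1)/0.5821 + (1.679 − 1)/0.09977 = 21.09
NF = 10 log₁₀(21.09) = 13.24 dB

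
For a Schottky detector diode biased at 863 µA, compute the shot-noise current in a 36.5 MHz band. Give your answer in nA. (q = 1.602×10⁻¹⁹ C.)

100 nA

I_n = √(2qI·B)
2qI·B = 2 × 1.602×10⁻¹⁹ × 8.63×10⁻⁴ × 3.65×10⁷ = 1.01×10⁻¹⁴ A²
I_n = √(1.01×10⁻¹⁴) = 1.00×10⁻⁷ A = 100 nA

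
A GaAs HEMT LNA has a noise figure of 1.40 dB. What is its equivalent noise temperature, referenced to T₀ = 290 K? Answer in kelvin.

F = 10^(1.40/10) = 1.38038
T_e = (F − 1)·T₀ = (1.38038 − 1) × 290 = 110 K

110 K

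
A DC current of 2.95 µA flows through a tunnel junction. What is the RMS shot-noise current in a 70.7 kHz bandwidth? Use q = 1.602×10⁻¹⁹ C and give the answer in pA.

I_n = √(2qI·B)
2qI·B = 2 × 1.602×10⁻¹⁹ × 2.95×10⁻⁶ × 7.07×10⁴ = 6.68×10⁻²⁰ A²
I_n = √(6.68×10⁻²⁰) = 2.59×10⁻¹⁰ A = 259 pA

259 pA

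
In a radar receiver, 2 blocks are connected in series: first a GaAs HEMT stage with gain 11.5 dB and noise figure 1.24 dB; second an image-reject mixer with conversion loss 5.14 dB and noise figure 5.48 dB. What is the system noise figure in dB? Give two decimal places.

Convert to linear (a loss of L dB is a gain of −L dB): F_i = 10^(NF_i/10), G_i = 10^(G_i,dB/10)
  Stage 1: F_1 = 10^(1.24/10) = 1.330, G_1 = 10^(11.5/10) = 14.13
  Stage 2: F_2 = 10^(5.48/10) = 3.532, G_2 = 10^(−5.14/10) = 0.3062
Friis cascade:
  F = 1.330 + (3.532 − 1)/14.13 = 1.510
NF = 10 log₁₀(1.510) = 1.79 dB

1.79 dB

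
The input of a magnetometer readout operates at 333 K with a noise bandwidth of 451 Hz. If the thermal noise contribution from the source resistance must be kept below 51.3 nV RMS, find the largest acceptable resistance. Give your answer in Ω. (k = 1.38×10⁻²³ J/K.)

Johnson–Nyquist: V_n = √(4kTRB) ⇒ R = V_n² / (4kTB)
4kTB = 4 × 1.38×10⁻²³ × 333 × 4.51×10² = 8.29×10⁻¹⁸
R = (5.13×10⁻⁸)² / 8.29×10⁻¹⁸ = 3.17×10² Ω = 317 Ω

317 Ω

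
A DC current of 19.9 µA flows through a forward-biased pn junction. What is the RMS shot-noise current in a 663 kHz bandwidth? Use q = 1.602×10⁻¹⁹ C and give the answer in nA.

I_n = √(2qI·B)
2qI·B = 2 × 1.602×10⁻¹⁹ × 1.99×10⁻⁵ × 6.63×10⁵ = 4.23×10⁻¹⁸ A²
I_n = √(4.23×10⁻¹⁸) = 2.06×10⁻⁹ A = 2.06 nA

2.06 nA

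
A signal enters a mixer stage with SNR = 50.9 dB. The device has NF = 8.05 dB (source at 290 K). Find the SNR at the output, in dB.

42.85 dB

By definition F = SNR_in/SNR_out, so in dB: SNR_out = SNR_in − NF
SNR_out = 50.9 − 8.05 = 42.85 dB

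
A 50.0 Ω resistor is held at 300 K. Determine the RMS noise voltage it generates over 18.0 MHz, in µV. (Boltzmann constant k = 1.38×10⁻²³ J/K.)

3.86 µV

V_n = √(4kTRB)
4kTRB = 4 × 1.38×10⁻²³ × 300 × 5.00×10¹ × 1.80×10⁷ = 1.49×10⁻¹¹ V²
V_n = √(1.49×10⁻¹¹) = 3.86×10⁻⁶ V = 3.86 µV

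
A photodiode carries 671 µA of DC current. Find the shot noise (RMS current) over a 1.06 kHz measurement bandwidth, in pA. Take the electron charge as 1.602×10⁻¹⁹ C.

477 pA

I_n = √(2qI·B)
2qI·B = 2 × 1.602×10⁻¹⁹ × 6.71×10⁻⁴ × 1.06×10³ = 2.28×10⁻¹⁹ A²
I_n = √(2.28×10⁻¹⁹) = 4.77×10⁻¹⁰ A = 477 pA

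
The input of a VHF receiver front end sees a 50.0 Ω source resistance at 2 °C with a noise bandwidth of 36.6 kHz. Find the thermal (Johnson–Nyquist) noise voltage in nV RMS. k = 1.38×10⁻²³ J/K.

T = 2 °C + 273.15 = 275.15 K
V_n = √(4kTRB)
4kTRB = 4 × 1.38×10⁻²³ × 275.15 × 5.00×10¹ × 3.66×10⁴ = 2.78×10⁻¹⁴ V²
V_n = √(2.78×10⁻¹⁴) = 1.67×10⁻⁷ V = 167 nV

167 nV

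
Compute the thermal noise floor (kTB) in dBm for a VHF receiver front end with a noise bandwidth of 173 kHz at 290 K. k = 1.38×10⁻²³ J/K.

−121.6 dBm

P_n = kTB = 1.38×10⁻²³ × 290 × 1.73×10⁵ = 6.92×10⁻¹⁶ W
In dBm: 10 log₁₀(6.92×10⁻¹⁶ / 10⁻³) = −121.6 dBm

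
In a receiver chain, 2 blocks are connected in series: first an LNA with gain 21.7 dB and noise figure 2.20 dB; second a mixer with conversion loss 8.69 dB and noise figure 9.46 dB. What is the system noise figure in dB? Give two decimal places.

2.34 dB

Convert to linear (a loss of L dB is a gain of −L dB): F_i = 10^(NF_i/10), G_i = 10^(G_i,dB/10)
  Stage 1: F_1 = 10^(2.20/10) = 1.660, G_1 = 10^(21.7/10) = 147.9
  Stage 2: F_2 = 10^(9.46/10) = 8.831, G_2 = 10^(−8.69/10) = 0.1352
Friis cascade:
  F = 1.660 + (8.831 − 1)/147.9 = 1.713
NF = 10 log₁₀(1.713) = 2.34 dB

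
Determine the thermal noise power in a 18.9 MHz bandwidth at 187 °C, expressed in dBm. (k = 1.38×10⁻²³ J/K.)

−99.2 dBm

T = 187 °C + 273.15 = 460.15 K
P_n = kTB = 1.38×10⁻²³ × 460.15 × 1.89×10⁷ = 1.20×10⁻¹³ W
In dBm: 10 log₁₀(1.20×10⁻¹³ / 10⁻³) = −99.2 dBm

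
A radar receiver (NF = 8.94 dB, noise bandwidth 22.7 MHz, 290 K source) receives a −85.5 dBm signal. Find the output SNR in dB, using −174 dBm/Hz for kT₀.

Noise floor: N = −174 + 10 log₁₀(B) + NF
10 log₁₀(2.27×10⁷) = 73.56 dB
N = −174 + 73.56 + 8.94 = −91.50 dBm
SNR = P_sig − N = −85.5 − (−91.50) = 6.00 dB → 6.0 dB

6.0 dB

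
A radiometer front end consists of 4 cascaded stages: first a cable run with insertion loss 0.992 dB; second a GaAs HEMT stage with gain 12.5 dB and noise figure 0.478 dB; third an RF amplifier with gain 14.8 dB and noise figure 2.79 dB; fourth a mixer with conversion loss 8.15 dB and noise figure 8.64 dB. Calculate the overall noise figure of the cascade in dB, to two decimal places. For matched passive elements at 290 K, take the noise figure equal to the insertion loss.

1.71 dB

Convert to linear (a loss of L dB is a gain of −L dB): F_i = 10^(NF_i/10), G_i = 10^(G_i,dB/10)
  Stage 1: F_1 = 10^(0.992/10) = 1.257, G_1 = 10^(−0.992/10) = 0.7958
  Stage 2: F_2 = 10^(0.478/10) = 1.116, G_2 = 10^(12.5/10) = 17.78
  Stage 3: F_3 = 10^(2.79/10) = 1.901, G_3 = 10^(14.8/10) = 30.20
  Stage 4: F_4 = 10^(8.64/10) = 7.311, G_4 = 10^(−8.15/10) = 0.1531
Friis cascade:
  F = 1.257 + (1.116 − 1)/0.7958 + (1.901 − 1)/14.15 + (7.311 − 1)/427.4 = 1.481
NF = 10 log₁₀(1.481) = 1.71 dB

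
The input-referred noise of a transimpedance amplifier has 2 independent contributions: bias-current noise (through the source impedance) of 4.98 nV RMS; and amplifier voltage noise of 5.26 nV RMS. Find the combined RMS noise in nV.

Uncorrelated sources add in power (mean-square): V_tot = √(ΣV_i²)
V_tot = √[(4.98×10⁻⁹)² + (5.26×10⁻⁹)²] = 7.24×10⁻⁹ V = 7.24 nV

7.24 nV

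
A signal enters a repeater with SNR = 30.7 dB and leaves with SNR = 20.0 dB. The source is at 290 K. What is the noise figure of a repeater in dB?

10.7 dB

NF (dB) = SNR_in(dB) − SNR_out(dB) when the source is at T₀
NF = 30.7 − 20.0 = 10.7 dB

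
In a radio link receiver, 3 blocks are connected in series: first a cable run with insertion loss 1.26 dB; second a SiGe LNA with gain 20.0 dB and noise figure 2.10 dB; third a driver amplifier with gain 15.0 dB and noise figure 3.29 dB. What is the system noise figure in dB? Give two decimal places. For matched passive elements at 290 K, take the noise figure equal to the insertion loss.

Convert to linear (a loss of L dB is a gain of −L dB): F_i = 10^(NF_i/10), G_i = 10^(G_i,dB/10)
  Stage 1: F_1 = 10^(1.26/10) = 1.337, G_1 = 10^(−1.26/10) = 0.7482
  Stage 2: F_2 = 10^(2.10/10) = 1.622, G_2 = 10^(20.0/10) = 100.0
  Stage 3: F_3 = 10^(3.29/10) = 2.133, G_3 = 10^(15.0/10) = 31.62
Friis cascade:
  F = 1.337 + (1.622 − 1)/0.7482 + (2.133 − 1)/74.82 = 2.183
NF = 10 log₁₀(2.183) = 3.39 dB

3.39 dB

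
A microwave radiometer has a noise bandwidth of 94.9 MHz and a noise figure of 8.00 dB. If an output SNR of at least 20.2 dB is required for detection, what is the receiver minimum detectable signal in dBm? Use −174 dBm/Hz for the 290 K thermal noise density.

Sensitivity = −174 + 10 log₁₀(B) + NF + SNR_min
= −174 + 79.77 + 8.00 + 20.2
= −66.03 dBm → −66.0 dBm

−66.0 dBm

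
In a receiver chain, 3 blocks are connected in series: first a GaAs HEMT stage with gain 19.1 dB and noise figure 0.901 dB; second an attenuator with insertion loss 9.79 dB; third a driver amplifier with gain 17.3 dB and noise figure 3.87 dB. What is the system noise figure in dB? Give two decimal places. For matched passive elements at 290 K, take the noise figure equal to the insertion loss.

1.77 dB

Convert to linear (a loss of L dB is a gain of −L dB): F_i = 10^(NF_i/10), G_i = 10^(G_i,dB/10)
  Stage 1: F_1 = 10^(0.901/10) = 1.231, G_1 = 10^(19.1/10) = 81.28
  Stage 2: F_2 = 10^(9.79/10) = 9.528, G_2 = 10^(−9.79/10) = 0.1050
  Stage 3: F_3 = 10^(3.87/10) = 2.438, G_3 = 10^(17.3/10) = 53.70
Friis cascade:
  F = 1.231 + (9.528 − 1)/81.28 + (2.438 − 1)/8.531 = 1.504
NF = 10 log₁₀(1.504) = 1.77 dB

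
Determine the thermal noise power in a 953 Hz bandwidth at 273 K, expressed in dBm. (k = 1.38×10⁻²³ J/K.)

P_n = kTB = 1.38×10⁻²³ × 273 × 9.53×10² = 3.59×10⁻¹⁸ W
In dBm: 10 log₁₀(3.59×10⁻¹⁸ / 10⁻³) = −144.4 dBm

−144.4 dBm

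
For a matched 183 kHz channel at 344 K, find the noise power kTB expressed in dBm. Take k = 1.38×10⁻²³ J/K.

P_n = kTB = 1.38×10⁻²³ × 344 × 1.83×10⁵ = 8.69×10⁻¹⁶ W
In dBm: 10 log₁₀(8.69×10⁻¹⁶ / 10⁻³) = −120.6 dBm

−120.6 dBm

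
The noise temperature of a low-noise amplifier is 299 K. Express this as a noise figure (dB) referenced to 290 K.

3.08 dB

F = 1 + T_e/T₀ = 1 + 299/290 = 2.03103
NF = 10 log₁₀(2.03103) = 3.08 dB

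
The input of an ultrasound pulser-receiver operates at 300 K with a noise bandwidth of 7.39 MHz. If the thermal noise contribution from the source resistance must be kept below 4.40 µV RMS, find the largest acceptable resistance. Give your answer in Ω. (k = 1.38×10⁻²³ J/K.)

158 Ω

Johnson–Nyquist: V_n = √(4kTRB) ⇒ R = V_n² / (4kTB)
4kTB = 4 × 1.38×10⁻²³ × 300 × 7.39×10⁶ = 1.22×10⁻¹³
R = (4.40×10⁻⁶)² / 1.22×10⁻¹³ = 1.58×10² Ω = 158 Ω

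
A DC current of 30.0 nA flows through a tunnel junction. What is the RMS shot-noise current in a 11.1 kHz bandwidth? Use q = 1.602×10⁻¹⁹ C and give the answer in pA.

10.3 pA

I_n = √(2qI·B)
2qI·B = 2 × 1.602×10⁻¹⁹ × 3.00×10⁻⁸ × 1.11×10⁴ = 1.07×10⁻²² A²
I_n = √(1.07×10⁻²²) = 1.03×10⁻¹¹ A = 10.3 pA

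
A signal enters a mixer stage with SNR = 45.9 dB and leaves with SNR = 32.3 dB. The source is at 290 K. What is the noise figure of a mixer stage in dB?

13.6 dB

NF (dB) = SNR_in(dB) − SNR_out(dB) when the source is at T₀
NF = 45.9 − 32.3 = 13.6 dB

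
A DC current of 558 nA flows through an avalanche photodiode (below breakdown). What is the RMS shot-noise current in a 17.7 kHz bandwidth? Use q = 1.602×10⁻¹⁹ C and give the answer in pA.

I_n = √(2qI·B)
2qI·B = 2 × 1.602×10⁻¹⁹ × 5.58×10⁻⁷ × 1.77×10⁴ = 3.16×10⁻²¹ A²
I_n = √(3.16×10⁻²¹) = 5.63×10⁻¹¹ A = 56.3 pA

56.3 pA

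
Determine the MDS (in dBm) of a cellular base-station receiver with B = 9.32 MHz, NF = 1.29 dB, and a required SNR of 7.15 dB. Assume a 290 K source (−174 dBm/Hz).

−95.9 dBm

Sensitivity = −174 + 10 log₁₀(B) + NF + SNR_min
= −174 + 69.69 + 1.29 + 7.15
= −95.87 dBm → −95.9 dBm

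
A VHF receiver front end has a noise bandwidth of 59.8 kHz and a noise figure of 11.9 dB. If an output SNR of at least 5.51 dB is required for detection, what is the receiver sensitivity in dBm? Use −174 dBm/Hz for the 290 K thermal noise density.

−108.8 dBm

Sensitivity = −174 + 10 log₁₀(B) + NF + SNR_min
= −174 + 47.77 + 11.9 + 5.51
= −108.82 dBm → −108.8 dBm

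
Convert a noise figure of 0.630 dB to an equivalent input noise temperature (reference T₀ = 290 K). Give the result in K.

45.3 K

F = 10^(0.630/10) = 1.15611
T_e = (F − 1)·T₀ = (1.15611 − 1) × 290 = 45.3 K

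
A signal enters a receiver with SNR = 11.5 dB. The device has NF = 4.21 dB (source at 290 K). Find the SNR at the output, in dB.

7.29 dB

By definition F = SNR_in/SNR_out, so in dB: SNR_out = SNR_in − NF
SNR_out = 11.5 − 4.21 = 7.29 dB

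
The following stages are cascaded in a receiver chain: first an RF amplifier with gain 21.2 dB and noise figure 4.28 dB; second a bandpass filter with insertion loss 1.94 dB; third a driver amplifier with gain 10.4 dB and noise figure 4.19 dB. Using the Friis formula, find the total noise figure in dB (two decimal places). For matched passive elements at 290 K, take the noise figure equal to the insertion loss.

4.32 dB

Convert to linear (a loss of L dB is a gain of −L dB): F_i = 10^(NF_i/10), G_i = 10^(G_i,dB/10)
  Stage 1: F_1 = 10^(4.28/10) = 2.679, G_1 = 10^(21.2/10) = 131.8
  Stage 2: F_2 = 10^(1.94/10) = 1.563, G_2 = 10^(−1.94/10) = 0.6397
  Stage 3: F_3 = 10^(4.19/10) = 2.624, G_3 = 10^(10.4/10) = 10.96
Friis cascade:
  F = 2.679 + (1.563 − 1)/131.8 + (2.624 − 1)/84.33 = 2.703
NF = 10 log₁₀(2.703) = 4.32 dB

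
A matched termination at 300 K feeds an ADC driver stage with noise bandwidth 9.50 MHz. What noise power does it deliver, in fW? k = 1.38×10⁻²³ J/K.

39.3 fW

P_n = kTB = 1.38×10⁻²³ × 300 × 9.50×10⁶ = 3.93×10⁻¹⁴ W = 39.3 fW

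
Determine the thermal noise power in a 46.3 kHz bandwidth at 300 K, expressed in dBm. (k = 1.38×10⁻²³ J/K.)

P_n = kTB = 1.38×10⁻²³ × 300 × 4.63×10⁴ = 1.92×10⁻¹⁶ W
In dBm: 10 log₁₀(1.92×10⁻¹⁶ / 10⁻³) = −127.2 dBm

−127.2 dBm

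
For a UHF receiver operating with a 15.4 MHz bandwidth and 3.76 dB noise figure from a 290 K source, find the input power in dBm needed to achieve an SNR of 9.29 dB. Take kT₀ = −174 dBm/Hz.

Sensitivity = −174 + 10 log₁₀(B) + NF + SNR_min
= −174 + 71.88 + 3.76 + 9.29
= −89.07 dBm → −89.1 dBm

−89.1 dBm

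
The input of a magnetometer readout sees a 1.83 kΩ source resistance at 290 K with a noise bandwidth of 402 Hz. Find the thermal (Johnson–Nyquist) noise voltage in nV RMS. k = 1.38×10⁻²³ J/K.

109 nV

V_n = √(4kTRB)
4kTRB = 4 × 1.38×10⁻²³ × 290 × 1.83×10³ × 4.02×10² = 1.18×10⁻¹⁴ V²
V_n = √(1.18×10⁻¹⁴) = 1.09×10⁻⁷ V = 109 nV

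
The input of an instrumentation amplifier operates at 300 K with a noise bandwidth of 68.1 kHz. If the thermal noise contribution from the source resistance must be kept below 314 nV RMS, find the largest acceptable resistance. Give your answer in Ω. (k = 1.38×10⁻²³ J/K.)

Johnson–Nyquist: V_n = √(4kTRB) ⇒ R = V_n² / (4kTB)
4kTB = 4 × 1.38×10⁻²³ × 300 × 6.81×10⁴ = 1.13×10⁻¹⁵
R = (3.14×10⁻⁷)² / 1.13×10⁻¹⁵ = 8.74×10¹ Ω = 87.4 Ω

87.4 Ω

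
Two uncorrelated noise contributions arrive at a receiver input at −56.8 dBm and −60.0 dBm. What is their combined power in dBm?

Convert to linear, add, convert back:
P₁ = 2.09×10⁻⁹ W, P₂ = 1.00×10⁻⁹ W
P_tot = 3.09×10⁻⁹ W → 10 log₁₀(P_tot / 10⁻³) = −55.1 dBm

−55.1 dBm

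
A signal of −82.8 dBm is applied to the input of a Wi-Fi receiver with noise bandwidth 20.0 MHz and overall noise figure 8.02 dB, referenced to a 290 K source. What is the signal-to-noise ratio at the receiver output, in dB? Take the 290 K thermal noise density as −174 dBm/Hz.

Noise floor: N = −174 + 10 log₁₀(B) + NF
10 log₁₀(2.00×10⁷) = 73.01 dB
N = −174 + 73.01 + 8.02 = −92.97 dBm
SNR = P_sig − N = −82.8 − (−92.97) = 10.17 dB → 10.2 dB

10.2 dB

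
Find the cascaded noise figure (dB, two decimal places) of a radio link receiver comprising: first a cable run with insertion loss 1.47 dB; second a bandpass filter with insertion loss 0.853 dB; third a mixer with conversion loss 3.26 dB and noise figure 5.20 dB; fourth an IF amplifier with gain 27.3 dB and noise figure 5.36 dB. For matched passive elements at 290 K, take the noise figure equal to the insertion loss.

Convert to linear (a loss of L dB is a gain of −L dB): F_i = 10^(NF_i/10), G_i = 10^(G_i,dB/10)
  Stage 1: F_1 = 10^(1.47/10) = 1.403, G_1 = 10^(−1.47/10) = 0.7129
  Stage 2: F_2 = 10^(0.853/10) = 1.217, G_2 = 10^(−0.853/10) = 0.8217
  Stage 3: F_3 = 10^(5.20/10) = 3.311, G_3 = 10^(−3.26/10) = 0.4721
  Stage 4: F_4 = 10^(5.36/10) = 3.436, G_4 = 10^(27.3/10) = 537.0
Friis cascade:
  F = 1.403 + (1.217 − 1)/0.7129 + (3.311 − 1)/0.5857 + (3.436 − 1)/0.2765 = 14.46
NF = 10 log₁₀(14.46) = 11.60 dB

11.60 dB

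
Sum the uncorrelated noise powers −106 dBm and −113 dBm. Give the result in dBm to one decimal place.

Convert to linear, add, convert back:
P₁ = 2.51×10⁻¹⁴ W, P₂ = 5.01×10⁻¹⁵ W
P_tot = 3.01×10⁻¹⁴ W → 10 log₁₀(P_tot / 10⁻³) = −105.2 dBm

−105.2 dBm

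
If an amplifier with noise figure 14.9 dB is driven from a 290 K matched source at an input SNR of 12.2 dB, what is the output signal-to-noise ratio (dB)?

−2.7 dB

By definition F = SNR_in/SNR_out, so in dB: SNR_out = SNR_in − NF
SNR_out = 12.2 − 14.9 = −2.7 dB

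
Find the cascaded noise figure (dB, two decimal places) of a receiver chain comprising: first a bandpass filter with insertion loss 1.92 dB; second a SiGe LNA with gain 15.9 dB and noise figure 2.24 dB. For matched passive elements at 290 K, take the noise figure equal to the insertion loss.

Convert to linear (a loss of L dB is a gain of −L dB): F_i = 10^(NF_i/10), G_i = 10^(G_i,dB/10)
  Stage 1: F_1 = 10^(1.92/10) = 1.556, G_1 = 10^(−1.92/10) = 0.6427
  Stage 2: F_2 = 10^(2.24/10) = 1.675, G_2 = 10^(15.9/10) = 38.90
Friis cascade:
  F = 1.556 + (1.675 − 1)/0.6427 = 2.606
NF = 10 log₁₀(2.606) = 4.16 dB

4.16 dB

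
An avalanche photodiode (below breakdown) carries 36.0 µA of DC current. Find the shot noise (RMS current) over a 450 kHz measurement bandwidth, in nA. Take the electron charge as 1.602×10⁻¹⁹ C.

2.28 nA

I_n = √(2qI·B)
2qI·B = 2 × 1.602×10⁻¹⁹ × 3.60×10⁻⁵ × 4.50×10⁵ = 5.19×10⁻¹⁸ A²
I_n = √(5.19×10⁻¹⁸) = 2.28×10⁻⁹ A = 2.28 nA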